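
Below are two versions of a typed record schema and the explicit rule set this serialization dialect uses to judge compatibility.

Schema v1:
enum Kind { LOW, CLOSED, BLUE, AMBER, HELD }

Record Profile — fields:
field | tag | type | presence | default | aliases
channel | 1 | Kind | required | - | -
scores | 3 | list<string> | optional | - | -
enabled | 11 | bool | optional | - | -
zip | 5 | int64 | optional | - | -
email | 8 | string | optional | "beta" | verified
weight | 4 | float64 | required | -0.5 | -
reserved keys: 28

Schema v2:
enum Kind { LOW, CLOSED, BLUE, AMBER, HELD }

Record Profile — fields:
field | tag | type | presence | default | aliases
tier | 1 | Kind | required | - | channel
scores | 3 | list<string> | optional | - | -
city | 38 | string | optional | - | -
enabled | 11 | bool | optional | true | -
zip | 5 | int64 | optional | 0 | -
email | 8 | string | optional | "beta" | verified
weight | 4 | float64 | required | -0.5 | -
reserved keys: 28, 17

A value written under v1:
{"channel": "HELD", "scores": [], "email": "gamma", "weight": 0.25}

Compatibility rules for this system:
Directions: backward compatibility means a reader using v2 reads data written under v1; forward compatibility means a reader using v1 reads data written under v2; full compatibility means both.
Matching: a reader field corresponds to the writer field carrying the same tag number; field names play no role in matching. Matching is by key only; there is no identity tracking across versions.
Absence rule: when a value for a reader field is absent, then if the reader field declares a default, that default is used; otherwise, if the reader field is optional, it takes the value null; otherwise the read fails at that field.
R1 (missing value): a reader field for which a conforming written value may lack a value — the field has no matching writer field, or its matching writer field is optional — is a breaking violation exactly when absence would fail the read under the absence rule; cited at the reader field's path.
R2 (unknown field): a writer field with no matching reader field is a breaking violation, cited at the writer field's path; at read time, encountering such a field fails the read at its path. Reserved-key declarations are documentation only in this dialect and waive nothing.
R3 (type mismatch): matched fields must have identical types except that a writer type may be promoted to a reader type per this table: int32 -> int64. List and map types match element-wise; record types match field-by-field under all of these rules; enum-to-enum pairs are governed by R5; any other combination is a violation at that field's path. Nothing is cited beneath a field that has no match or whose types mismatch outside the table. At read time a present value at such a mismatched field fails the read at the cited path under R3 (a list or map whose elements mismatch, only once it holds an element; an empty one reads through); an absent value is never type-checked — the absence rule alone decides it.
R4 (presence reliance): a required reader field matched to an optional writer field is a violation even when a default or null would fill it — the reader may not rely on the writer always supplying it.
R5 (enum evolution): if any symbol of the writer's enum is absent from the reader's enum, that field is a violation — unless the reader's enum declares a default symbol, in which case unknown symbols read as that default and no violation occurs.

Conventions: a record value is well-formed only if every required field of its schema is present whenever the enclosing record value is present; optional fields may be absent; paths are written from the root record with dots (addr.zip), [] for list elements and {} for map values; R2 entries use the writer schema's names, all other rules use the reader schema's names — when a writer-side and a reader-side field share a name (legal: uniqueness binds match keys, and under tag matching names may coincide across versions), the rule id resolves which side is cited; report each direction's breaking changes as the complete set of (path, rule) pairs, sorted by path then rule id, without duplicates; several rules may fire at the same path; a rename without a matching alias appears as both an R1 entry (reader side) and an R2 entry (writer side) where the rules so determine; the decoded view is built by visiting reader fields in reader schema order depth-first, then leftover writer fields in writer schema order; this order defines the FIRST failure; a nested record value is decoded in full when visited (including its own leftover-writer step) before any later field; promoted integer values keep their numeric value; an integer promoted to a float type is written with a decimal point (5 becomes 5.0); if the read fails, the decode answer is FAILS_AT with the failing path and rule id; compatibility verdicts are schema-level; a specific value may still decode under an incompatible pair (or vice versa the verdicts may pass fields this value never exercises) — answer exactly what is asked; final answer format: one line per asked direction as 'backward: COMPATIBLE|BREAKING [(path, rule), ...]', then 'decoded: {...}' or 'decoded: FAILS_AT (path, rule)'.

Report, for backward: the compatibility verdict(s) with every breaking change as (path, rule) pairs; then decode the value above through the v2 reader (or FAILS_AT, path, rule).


in Profile below, arrows point writer -> reader
backward on Profile — v2 reading data written by v1:
  tier <- channel (Kind -> Kind, writer required)
  scores <- scores (list<string> -> list<string>, writer optional)
  no writer field matches reader city
  enabled <- enabled (bool -> bool, writer optional)
  zip <- zip (int64 -> int64, writer optional)
  email <- email (string -> string, writer optional)
  weight <- weight (float64 -> float64, writer required)
  => backward verdict for Profile: COMPATIBLE, no violations
decode (reader v2):
  tier := "HELD" (from writer channel)
  scores := []
  city := null (absent, optional -> null)
  enabled := true (absent -> default)
  zip := 0 (absent -> default)
  email := "gamma"
  weight := 0.25
  => decoded: {"tier": "HELD", "scores": [], "city": null, "enabled": true, "zip": 0, "email": "gamma", "weight": 0.25}

backward: COMPATIBLE []; decoded: {"tier": "HELD", "scores": [], "city": null, "enabled": true, "zip": 0, "email": "gamma", "weight": 0.25}


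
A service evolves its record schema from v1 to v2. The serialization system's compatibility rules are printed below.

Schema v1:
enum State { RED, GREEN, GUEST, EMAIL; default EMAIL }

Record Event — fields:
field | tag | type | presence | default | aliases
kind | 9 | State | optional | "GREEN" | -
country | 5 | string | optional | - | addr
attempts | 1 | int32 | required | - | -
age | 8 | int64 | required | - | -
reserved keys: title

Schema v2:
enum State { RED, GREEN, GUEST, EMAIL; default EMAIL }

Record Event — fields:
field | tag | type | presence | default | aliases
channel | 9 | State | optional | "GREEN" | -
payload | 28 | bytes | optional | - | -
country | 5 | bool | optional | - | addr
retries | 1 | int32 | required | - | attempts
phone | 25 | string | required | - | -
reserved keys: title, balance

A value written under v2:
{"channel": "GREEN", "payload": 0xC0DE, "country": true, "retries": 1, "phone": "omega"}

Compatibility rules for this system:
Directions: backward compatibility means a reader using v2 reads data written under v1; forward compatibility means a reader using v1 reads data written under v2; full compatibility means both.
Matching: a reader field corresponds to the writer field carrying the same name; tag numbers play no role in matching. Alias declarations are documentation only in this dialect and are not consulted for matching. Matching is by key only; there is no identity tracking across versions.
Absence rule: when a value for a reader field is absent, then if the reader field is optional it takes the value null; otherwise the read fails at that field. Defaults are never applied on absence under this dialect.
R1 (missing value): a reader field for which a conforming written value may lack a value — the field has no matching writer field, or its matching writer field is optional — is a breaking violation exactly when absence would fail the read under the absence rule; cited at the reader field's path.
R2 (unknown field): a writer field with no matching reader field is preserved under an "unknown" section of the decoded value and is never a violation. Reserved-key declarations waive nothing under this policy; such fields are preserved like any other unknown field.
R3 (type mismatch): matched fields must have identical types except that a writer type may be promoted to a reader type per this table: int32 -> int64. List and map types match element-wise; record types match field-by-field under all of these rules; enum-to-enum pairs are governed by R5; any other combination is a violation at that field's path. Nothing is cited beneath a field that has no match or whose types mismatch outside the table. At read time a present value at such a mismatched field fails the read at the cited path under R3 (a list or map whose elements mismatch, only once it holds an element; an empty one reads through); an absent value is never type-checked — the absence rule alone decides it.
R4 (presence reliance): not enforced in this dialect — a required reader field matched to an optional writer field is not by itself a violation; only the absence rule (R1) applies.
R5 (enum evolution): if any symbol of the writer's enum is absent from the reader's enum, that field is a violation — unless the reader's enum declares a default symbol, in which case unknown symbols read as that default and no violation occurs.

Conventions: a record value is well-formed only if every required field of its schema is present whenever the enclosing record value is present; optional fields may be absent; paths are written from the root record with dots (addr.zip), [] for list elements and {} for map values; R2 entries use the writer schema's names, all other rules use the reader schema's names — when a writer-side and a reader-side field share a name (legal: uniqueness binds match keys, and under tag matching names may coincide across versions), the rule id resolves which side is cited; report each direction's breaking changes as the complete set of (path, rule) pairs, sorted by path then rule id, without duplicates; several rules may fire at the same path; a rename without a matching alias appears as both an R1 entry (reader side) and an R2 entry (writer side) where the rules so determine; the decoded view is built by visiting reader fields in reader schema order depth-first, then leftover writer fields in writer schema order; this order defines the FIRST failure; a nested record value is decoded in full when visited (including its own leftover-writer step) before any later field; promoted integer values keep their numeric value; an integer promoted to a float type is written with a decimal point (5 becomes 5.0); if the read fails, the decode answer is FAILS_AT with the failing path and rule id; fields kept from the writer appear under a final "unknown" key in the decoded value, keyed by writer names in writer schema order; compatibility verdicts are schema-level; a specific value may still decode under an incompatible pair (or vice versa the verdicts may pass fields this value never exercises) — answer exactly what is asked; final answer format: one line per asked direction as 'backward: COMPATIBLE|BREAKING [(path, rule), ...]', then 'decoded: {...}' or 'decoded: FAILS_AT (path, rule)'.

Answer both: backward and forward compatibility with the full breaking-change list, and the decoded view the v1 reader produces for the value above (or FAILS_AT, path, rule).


arrows below run writer -> reader for Event
backward on Event — v2 reading data written by v1:
  no writer field matches reader channel
  no writer field matches reader payload
  country: string -> bool, writer optional; from country
  no writer field matches reader retries
  no writer field matches reader phone
  writer field kind has no reader counterpart
  writer field attempts has no reader counterpart
  writer field age has no reader counterpart
  violation R3 at country
  violation R1 at phone
  violation R1 at retries
  => backward: BREAKING (3)
forward on Event — v1 reading data written by v2:
  no writer field matches reader kind
  country: bool -> string, writer optional; from country
  no writer field matches reader attempts
  no writer field matches reader age
  writer field channel has no reader counterpart
  writer field payload has no reader counterpart
  writer field retries has no reader counterpart
  writer field phone has no reader counterpart
  violation R1 at age
  violation R1 at attempts
  violation R3 at country
  => forward: BREAKING (3)
migrating the Event value to v1:
  kind := null (absent, optional -> null)
  read fails at country under R3
  => FAILS_AT (country, R3)

backward: BREAKING [(country, R3), (phone, R1), (retries, R1)]; forward: BREAKING [(age, R1), (attempts, R1), (country, R3)]; decoded: FAILS_AT (country, R3)


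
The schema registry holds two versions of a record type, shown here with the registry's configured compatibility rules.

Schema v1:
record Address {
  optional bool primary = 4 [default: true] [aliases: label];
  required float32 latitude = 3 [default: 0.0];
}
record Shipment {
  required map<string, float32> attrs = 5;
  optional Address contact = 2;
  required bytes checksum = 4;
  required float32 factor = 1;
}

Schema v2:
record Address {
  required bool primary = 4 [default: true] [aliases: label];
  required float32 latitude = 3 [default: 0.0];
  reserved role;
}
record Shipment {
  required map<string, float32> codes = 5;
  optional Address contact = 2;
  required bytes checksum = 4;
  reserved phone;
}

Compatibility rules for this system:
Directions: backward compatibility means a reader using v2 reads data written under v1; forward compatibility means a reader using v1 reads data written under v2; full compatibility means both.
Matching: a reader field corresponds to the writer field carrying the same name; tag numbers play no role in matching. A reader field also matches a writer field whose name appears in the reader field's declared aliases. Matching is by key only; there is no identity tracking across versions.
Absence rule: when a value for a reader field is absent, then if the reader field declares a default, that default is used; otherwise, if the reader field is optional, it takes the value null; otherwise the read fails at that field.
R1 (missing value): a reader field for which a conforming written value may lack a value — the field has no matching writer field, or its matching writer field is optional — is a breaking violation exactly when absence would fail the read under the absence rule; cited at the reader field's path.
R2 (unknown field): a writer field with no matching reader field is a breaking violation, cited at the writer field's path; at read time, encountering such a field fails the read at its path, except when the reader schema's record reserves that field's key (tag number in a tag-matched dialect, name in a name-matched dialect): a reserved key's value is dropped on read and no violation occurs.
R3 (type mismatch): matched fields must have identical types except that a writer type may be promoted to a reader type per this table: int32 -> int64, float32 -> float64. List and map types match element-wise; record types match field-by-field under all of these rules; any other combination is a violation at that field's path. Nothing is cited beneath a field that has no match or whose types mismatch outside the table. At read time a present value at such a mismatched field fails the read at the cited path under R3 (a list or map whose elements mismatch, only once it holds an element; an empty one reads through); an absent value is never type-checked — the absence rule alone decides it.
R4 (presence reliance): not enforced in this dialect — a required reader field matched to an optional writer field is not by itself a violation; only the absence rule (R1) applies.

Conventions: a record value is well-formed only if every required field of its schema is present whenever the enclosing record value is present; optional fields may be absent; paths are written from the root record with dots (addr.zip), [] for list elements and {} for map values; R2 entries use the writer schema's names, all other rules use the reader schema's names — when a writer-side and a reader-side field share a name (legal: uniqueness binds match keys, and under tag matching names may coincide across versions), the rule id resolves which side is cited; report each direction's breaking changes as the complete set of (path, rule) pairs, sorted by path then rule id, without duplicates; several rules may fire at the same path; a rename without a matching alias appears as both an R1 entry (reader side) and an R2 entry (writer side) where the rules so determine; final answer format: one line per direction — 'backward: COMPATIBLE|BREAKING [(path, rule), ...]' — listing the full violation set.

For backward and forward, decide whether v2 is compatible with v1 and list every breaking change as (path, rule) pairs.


the writer's type comes first in each Shipment pair
backward for Shipment (reader v2, writer v1):
  no writer field matches reader codes
  contact: paired with writer contact (Address -> Address; writer optional)
  checksum: paired with writer checksum (bytes -> bytes; writer required)
  writer field attrs has no reader counterpart
  writer field factor has no reader counterpart
  contact.primary: paired with writer contact.primary (bool -> bool; writer optional)
  contact.latitude: paired with writer contact.latitude (float32 -> float32; writer required)
  violation R2 at attrs
  violation R1 at codes
  violation R2 at factor
  => backward: BREAKING (3)
forward for Shipment (reader v1, writer v2):
  no writer field matches reader attrs
  contact: paired with writer contact (Address -> Address; writer optional)
  checksum: paired with writer checksum (bytes -> bytes; writer required)
  no writer field matches reader factor
  writer field codes has no reader counterpart
  contact.primary: paired with writer contact.primary (bool -> bool; writer required)
  contact.latitude: paired with writer contact.latitude (float32 -> float32; writer required)
  violation R1 at attrs
  violation R2 at codes
  violation R1 at factor
  => forward: BREAKING (3)

backward: BREAKING [(attrs, R2), (codes, R1), (factor, R2)]; forward: BREAKING [(attrs, R1), (codes, R2), (factor, R1)]


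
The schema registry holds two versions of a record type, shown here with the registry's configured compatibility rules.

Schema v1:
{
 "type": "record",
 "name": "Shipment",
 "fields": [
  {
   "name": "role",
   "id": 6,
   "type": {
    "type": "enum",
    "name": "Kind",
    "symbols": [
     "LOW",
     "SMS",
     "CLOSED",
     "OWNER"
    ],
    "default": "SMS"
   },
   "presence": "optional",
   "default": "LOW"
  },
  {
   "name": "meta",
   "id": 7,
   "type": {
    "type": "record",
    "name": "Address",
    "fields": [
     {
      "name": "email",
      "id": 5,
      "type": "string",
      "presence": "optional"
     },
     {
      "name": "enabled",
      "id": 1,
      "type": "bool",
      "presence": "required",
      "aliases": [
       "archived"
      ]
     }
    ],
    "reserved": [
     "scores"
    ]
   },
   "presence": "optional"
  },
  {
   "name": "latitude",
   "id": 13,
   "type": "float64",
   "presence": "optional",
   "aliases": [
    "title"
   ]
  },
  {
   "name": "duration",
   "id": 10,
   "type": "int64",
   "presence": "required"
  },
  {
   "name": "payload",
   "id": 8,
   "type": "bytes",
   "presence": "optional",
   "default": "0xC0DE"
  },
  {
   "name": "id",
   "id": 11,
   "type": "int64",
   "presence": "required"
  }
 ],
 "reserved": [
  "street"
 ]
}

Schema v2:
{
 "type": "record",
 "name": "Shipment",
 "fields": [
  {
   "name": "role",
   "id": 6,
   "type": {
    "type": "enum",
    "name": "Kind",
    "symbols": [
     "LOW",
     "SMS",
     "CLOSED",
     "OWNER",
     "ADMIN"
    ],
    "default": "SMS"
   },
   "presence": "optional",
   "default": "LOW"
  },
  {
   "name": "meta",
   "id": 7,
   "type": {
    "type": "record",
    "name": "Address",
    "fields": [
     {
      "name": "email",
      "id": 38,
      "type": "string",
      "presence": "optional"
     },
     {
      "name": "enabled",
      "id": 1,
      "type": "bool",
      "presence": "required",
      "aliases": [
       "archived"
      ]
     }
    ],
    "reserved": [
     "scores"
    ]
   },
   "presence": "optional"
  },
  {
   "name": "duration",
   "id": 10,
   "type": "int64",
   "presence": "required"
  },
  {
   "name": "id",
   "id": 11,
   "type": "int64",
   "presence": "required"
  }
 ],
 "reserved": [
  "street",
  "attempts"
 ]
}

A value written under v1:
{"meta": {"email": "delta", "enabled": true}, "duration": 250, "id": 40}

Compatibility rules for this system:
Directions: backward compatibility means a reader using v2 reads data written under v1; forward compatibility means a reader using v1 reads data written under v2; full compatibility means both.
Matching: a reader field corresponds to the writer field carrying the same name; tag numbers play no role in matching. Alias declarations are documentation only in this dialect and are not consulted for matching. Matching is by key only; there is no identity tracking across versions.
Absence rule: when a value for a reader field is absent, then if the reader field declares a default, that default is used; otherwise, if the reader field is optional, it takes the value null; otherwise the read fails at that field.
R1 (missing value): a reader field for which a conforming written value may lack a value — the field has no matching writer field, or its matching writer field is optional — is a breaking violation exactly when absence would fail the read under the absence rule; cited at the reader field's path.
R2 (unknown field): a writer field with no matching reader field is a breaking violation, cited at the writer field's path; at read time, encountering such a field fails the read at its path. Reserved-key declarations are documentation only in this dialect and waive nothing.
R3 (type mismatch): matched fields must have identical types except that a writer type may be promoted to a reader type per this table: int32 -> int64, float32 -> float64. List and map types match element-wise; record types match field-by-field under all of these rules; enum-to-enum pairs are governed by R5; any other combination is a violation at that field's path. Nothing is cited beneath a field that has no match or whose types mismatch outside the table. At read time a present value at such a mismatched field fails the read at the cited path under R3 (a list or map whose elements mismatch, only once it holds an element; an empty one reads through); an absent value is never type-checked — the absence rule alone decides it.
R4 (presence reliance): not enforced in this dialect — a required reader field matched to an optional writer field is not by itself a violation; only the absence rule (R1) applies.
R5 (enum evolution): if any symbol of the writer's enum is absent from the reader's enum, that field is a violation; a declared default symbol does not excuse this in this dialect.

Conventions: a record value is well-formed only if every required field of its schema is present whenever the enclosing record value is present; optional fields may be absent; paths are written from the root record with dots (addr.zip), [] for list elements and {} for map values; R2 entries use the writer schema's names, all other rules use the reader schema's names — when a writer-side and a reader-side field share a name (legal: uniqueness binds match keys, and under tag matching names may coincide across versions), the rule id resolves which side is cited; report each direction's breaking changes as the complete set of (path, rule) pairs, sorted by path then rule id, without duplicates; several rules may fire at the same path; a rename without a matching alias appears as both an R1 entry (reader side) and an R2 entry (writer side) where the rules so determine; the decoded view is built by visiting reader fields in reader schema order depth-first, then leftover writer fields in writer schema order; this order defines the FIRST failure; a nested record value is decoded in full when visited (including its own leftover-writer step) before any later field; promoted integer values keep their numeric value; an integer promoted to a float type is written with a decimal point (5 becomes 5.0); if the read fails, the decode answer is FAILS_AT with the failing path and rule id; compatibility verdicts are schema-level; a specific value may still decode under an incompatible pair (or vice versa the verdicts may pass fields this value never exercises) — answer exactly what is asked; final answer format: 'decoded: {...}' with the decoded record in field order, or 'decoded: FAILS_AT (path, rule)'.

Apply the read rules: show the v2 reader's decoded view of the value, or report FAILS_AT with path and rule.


decoded: {"role": "LOW", "meta": {"email": "delta", "enabled": true}, "duration": 250, "id": 40}

in Shipment below, arrows point writer -> reader
decode (reader v2):
  role := "LOW" (no value, default fills)
  meta.email := "delta"
  meta.enabled := true
  duration := 250
  id := 40
  => decoded: {"role": "LOW", "meta": {"email": "delta", "enabled": true}, "duration": 250, "id": 40}
the rest of the Shipment diff is inert for this question:
  field email in record Address: tag 5 changed to 38 -> triggers nothing under the printed rules; the Shipment answer is the same either way
  enum Kind (field role in record Shipment): symbol ADMIN added -> matters for Shipment compatibility verdicts, not for this value's decode


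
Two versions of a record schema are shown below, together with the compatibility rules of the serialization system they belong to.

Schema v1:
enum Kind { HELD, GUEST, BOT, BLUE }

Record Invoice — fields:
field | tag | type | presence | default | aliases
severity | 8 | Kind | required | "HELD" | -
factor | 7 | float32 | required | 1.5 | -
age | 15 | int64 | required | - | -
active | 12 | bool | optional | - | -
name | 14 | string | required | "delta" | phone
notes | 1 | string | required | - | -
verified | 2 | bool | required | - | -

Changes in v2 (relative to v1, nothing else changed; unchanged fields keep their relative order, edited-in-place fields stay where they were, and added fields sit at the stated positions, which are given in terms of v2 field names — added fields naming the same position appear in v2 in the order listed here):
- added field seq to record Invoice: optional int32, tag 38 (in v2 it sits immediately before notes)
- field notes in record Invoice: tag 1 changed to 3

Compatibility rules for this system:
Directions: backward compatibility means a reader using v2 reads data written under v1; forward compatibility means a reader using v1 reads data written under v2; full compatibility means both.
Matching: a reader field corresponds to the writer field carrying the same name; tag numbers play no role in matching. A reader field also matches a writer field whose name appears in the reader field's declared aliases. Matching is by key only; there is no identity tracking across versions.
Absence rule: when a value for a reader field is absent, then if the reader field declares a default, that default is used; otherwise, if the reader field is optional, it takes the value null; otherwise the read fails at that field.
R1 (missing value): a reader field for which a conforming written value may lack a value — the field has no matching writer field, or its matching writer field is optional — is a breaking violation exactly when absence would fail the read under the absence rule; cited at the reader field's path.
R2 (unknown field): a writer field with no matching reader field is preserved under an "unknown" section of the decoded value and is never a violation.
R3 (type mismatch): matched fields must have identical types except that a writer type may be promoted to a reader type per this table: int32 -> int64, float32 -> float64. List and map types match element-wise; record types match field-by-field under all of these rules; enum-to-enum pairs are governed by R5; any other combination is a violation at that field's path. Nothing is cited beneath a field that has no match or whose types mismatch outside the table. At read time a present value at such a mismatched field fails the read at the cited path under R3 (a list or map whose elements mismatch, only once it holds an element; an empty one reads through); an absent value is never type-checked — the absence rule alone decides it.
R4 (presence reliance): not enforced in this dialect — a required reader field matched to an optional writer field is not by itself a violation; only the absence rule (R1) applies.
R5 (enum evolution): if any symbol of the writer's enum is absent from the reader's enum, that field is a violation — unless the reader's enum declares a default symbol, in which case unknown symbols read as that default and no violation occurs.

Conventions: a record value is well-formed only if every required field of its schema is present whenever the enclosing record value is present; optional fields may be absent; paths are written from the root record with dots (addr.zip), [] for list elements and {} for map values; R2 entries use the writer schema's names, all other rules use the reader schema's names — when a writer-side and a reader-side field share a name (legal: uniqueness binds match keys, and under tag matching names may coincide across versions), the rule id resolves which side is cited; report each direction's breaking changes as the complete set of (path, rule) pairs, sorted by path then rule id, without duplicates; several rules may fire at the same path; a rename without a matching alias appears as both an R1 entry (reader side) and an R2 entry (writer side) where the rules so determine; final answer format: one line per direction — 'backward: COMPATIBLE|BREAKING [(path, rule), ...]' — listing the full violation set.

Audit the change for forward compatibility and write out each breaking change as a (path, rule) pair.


forward: COMPATIBLE []

in Invoice below, arrows point writer -> reader
forward pass over Invoice, reader schema v1, writer schema v2:
  severity <- severity (Kind -> Kind, writer required)
  factor <- factor (float32 -> float32, writer required)
  age <- age (int64 -> int64, writer required)
  active <- active (bool -> bool, writer optional)
  name <- name (string -> string, writer required)
  notes <- notes (string -> string, writer required)
  verified <- verified (bool -> bool, writer required)
  writer field seq has no reader counterpart
  => no violations; forward on Invoice: COMPATIBLE
diffs on Invoice not affecting the asked answer:
  added field seq to record Invoice: optional int32, tag 38 (in v2 it sits immediately before notes) -> no rule fires on it in Invoice's dialect; the asked verdict holds
  field notes in record Invoice: tag 1 changed to 3 -> no rule fires on it in Invoice's dialect; the asked verdict holds


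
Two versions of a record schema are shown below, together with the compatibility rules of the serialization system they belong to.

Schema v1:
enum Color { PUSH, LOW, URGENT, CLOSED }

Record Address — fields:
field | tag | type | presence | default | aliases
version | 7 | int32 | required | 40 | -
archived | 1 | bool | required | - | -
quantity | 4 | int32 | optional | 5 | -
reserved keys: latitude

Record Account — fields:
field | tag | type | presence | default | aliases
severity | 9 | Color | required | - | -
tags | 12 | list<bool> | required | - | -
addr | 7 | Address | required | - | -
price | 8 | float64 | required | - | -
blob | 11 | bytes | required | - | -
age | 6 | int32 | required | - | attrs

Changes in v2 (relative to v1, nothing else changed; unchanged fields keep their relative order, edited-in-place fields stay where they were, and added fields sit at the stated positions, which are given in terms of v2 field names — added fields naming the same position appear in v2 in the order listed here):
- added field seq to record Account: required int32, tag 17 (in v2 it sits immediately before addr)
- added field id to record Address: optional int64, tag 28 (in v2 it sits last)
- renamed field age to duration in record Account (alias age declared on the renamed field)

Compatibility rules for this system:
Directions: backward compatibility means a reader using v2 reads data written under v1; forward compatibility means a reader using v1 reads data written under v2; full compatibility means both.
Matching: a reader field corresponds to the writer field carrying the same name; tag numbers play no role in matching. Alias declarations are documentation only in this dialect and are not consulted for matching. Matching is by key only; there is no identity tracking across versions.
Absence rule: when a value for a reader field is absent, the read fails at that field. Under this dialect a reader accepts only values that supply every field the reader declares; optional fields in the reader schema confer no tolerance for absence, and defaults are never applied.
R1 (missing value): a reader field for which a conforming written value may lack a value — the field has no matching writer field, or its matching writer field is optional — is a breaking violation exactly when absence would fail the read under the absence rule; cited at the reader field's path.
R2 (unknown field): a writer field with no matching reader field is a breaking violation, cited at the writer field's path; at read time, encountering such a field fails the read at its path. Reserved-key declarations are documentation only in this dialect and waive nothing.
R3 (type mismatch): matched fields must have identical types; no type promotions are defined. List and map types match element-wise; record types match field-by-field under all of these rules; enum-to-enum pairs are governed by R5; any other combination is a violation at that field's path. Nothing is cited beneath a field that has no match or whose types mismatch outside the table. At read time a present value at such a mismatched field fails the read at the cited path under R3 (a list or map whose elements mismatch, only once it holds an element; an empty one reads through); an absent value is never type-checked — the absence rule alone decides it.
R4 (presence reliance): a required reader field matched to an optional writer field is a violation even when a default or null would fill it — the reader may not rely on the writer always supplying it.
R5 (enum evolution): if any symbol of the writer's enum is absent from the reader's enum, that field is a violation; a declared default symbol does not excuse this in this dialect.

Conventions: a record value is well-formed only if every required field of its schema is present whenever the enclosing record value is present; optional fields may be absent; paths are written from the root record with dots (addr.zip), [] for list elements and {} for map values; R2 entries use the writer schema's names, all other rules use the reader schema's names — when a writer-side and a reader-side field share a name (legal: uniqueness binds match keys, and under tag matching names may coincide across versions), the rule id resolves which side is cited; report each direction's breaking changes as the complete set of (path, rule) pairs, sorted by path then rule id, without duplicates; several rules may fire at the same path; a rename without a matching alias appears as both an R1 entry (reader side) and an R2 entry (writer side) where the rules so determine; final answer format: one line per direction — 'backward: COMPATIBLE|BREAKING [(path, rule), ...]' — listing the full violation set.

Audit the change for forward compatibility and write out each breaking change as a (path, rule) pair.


arrows below run writer -> reader for Account
forward analysis of Account with v1 as reader and v2 as writer:
  Color -> Color, writer required: severity aligns to severity
  list<bool> -> list<bool>, writer required: tags aligns to tags
  Address -> Address, writer required: addr aligns to addr
  float64 -> float64, writer required: price aligns to price
  bytes -> bytes, writer required: blob aligns to blob
  no writer field matches reader age
  leftover writer field: seq
  leftover writer field: duration
  int32 -> int32, writer required: addr.version aligns to addr.version
  bool -> bool, writer required: addr.archived aligns to addr.archived
  int32 -> int32, writer optional: addr.quantity aligns to addr.quantity
  leftover writer field: addr.id
  rule R2 violated at addr.id
  rule R1 violated at addr.quantity
  rule R1 violated at age
  rule R2 violated at duration
  rule R2 violated at seq
  => 5 violation(s): forward is BREAKING for Account

forward: BREAKING [(addr.id, R2), (addr.quantity, R1), (age, R1), (duration, R2), (seq, R2)]


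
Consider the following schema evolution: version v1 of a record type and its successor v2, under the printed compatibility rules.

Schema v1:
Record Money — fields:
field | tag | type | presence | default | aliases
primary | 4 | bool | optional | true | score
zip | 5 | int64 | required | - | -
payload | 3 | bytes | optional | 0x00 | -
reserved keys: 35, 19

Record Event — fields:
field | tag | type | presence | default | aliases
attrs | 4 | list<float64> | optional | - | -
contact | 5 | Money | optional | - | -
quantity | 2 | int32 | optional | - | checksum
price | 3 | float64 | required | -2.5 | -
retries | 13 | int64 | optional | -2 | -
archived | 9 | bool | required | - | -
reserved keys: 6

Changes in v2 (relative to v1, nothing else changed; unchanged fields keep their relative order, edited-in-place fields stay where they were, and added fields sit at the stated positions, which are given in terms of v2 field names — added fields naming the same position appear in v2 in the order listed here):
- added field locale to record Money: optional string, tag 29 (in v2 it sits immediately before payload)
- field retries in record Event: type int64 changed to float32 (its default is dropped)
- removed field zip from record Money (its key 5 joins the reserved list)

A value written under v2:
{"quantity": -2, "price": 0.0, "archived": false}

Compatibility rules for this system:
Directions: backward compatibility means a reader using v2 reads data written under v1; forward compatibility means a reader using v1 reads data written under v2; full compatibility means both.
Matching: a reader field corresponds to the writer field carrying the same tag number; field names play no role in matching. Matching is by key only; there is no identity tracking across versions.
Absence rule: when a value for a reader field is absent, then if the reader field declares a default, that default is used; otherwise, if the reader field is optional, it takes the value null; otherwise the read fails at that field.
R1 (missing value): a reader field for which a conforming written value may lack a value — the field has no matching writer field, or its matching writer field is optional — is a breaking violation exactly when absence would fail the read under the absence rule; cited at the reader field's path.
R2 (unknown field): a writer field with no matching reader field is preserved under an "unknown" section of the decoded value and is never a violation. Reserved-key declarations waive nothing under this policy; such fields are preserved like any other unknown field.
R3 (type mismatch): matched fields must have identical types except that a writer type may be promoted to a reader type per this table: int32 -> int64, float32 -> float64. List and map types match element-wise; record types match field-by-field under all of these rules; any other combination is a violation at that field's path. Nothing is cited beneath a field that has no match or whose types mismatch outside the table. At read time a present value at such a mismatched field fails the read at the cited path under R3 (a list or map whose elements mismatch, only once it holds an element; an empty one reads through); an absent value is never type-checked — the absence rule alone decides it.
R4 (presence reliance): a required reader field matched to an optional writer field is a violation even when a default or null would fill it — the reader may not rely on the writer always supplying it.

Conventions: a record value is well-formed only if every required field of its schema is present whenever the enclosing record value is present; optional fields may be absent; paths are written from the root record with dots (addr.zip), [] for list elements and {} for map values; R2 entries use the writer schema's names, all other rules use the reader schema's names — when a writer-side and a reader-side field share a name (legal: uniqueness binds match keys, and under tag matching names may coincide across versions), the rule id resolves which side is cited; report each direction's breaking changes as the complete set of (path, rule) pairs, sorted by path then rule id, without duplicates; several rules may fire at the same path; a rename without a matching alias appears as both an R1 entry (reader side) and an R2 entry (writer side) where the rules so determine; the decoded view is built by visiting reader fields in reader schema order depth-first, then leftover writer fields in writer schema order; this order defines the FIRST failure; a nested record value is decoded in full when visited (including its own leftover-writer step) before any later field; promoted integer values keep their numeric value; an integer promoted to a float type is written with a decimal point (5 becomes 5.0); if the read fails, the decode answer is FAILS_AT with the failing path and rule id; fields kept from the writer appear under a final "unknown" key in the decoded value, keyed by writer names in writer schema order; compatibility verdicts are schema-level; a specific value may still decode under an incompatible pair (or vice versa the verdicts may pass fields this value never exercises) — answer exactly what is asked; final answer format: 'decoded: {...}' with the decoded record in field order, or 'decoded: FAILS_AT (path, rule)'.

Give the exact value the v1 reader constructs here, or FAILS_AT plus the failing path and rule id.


decoded: {"attrs": null, "contact": null, "quantity": -2, "price": 0.0, "retries": -2, "archived": false}

arrows below run writer -> reader for Event
decode walk for Event under reader schema v1:
  attrs := null (absent, optional -> null)
  contact := null (absent, optional -> null)
  quantity := -2
  price := 0.0
  retries := -2 (absent -> default)
  archived := false
  => decoded: {"attrs": null, "contact": null, "quantity": -2, "price": 0.0, "retries": -2, "archived": false}
diffs on Event not affecting the asked answer:
  added field locale to record Money: optional string, tag 29 (in v2 it sits immediately before payload) -> inert under this dialect — no rule fires on Event and the result does not move
  field retries in record Event: type int64 changed to float32 (its default is dropped) -> a verdict-level change on Event — the shown value reads the same
  removed field zip from record Money (its key 5 joins the reserved list) -> a verdict-level change on Event — the shown value reads the same
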